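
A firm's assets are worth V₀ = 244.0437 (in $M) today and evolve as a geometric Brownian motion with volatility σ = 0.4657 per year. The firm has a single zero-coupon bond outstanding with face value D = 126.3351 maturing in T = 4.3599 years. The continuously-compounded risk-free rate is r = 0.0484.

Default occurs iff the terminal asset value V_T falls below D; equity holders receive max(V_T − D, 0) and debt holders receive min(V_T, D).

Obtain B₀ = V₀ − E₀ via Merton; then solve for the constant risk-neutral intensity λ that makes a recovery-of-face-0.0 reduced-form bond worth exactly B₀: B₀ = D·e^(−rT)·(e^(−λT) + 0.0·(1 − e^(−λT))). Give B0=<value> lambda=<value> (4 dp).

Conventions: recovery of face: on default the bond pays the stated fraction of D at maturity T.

Equity is a call on the firm's assets struck at D = 126.3351:
d₁ = [ln(V₀/D) + (r + σ²/2)T] / (σ√T)
   = [ln(244.0437/126.3351) + (0.0484 + 0.5·0.4657²)·4.3599] / (0.4657·√4.3599)
   = [0.658409 + 0.683799] / 0.972399 = 1.380306
d₂ = d₁ − σ√T = 1.380306 − 0.972399 = 0.407907
N(d₁) = 0.916254,  N(d₂) = 0.658329,  e^(−rT) = 0.809759
E₀ = V₀·N(d₁) − D·e^(−rT)·N(d₂)
   = 244.0437·0.916254 − 126.3351·0.809759·0.658329 = 156.258292
B₀ = V₀ − E₀ = 244.0437 − 156.258292 = 87.785408
e^(−λT) = (B₀·e^(rT)/D − 0)/(1 − 0) = (87.7854·1.234936/126.3351 − 0)/1 = 0.85810952
λ = −ln(0.85810952)/4.3599 = 0.035098

B0=87.7854 lambda=0.0351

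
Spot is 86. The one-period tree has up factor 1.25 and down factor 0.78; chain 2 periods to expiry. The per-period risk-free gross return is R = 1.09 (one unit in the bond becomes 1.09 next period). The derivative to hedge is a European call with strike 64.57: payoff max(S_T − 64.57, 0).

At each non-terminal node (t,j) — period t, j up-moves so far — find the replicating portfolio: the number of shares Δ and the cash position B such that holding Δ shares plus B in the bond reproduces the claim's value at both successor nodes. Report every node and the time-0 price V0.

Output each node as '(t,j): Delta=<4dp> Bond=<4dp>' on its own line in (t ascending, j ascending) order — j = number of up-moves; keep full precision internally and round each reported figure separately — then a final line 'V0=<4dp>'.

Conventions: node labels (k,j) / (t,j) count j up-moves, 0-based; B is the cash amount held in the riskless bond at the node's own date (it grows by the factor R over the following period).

No-arbitrage ⇒ martingale measure with p* = (R−d)/(u−d) = 0.6596.
At maturity the claim pays: V(2,0)=0.0000, V(2,1)=19.2800, V(2,2)=69.8050
  t=1,j=0: stock 67.0800 → up 83.8500 (V=19.2800), down 52.3224 (V=0.0000). Price 11.6666; hedge Δ=0.6115, bond B=-29.3547.
  t=1,j=1: stock 107.5000 → up 134.3750 (V=69.8050), down 83.8500 (V=19.2800). Price 48.2615; hedge Δ=1.0000, bond B=-59.2385.
  t=0,j=0: stock 86.0000 → up 107.5000 (V=48.2615), down 67.0800 (V=11.6666). Price 32.8474; hedge Δ=0.9054, bond B=-45.0140.
Sanity check at the root: Δ(0,0)·S0 + B(0,0) reproduces V0 = 32.8474.

(0,0): Delta=0.9054 Bond=-45.0140
(1,0): Delta=0.6115 Bond=-29.3547
(1,1): Delta=1.0000 Bond=-59.2385
V0=32.8474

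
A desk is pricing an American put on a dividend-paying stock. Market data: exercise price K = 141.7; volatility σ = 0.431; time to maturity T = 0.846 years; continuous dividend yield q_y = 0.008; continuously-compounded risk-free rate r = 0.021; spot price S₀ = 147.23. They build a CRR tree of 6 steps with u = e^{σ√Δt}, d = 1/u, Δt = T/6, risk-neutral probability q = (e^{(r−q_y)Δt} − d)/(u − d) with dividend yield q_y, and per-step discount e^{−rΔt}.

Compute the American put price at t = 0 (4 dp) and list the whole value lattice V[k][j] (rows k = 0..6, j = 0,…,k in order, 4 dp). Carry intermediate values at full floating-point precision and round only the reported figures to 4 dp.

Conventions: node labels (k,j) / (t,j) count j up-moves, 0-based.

Δt=0.14100, u=1.17567, d=0.85058, q=0.46527, disc=e^(-rΔt)=0.99704
k=6 terminal: V=max(K-S,0) → 85.9457 64.6361 35.1819 0.0000 0.0000 0.0000 0.0000
k=5: j=0 S=65.5488 intr=76.1512 cont=75.8062 V=76.1512[EX]; j=1 S=90.6019 intr=51.0981 cont=50.7813 V=51.0981[EX]; j=2 S=125.2304 intr=16.4696 cont=18.7571 V=18.7571[hold]; j=3 S=173.0943 intr=0.0000 cont=0.0000 V=0.0000[hold]; j=4 S=239.2519 intr=0.0000 cont=0.0000 V=0.0000[hold]; j=5 S=330.6954 intr=0.0000 cont=0.0000 V=0.0000[hold]
k=4: j=0 S=77.0639 intr=64.6361 cont=64.3041 V=64.6361[EX]; j=1 S=106.5181 intr=35.1819 cont=35.9442 V=35.9442[hold]; j=2 S=147.2300 intr=0.0000 cont=10.0003 V=10.0003[hold]; j=3 S=203.5022 intr=0.0000 cont=0.0000 V=0.0000[hold]; j=4 S=281.2819 intr=0.0000 cont=0.0000 V=0.0000[hold]
k=3: j=0 S=90.6019 intr=51.0981 cont=51.1350 V=51.1350[hold]; j=1 S=125.2304 intr=16.4696 cont=23.8027 V=23.8027[hold]; j=2 S=173.0943 intr=0.0000 cont=5.3316 V=5.3316[hold]; j=3 S=239.2519 intr=0.0000 cont=0.0000 V=0.0000[hold]
k=2: j=0 S=106.5181 intr=35.1819 cont=38.3044 V=38.3044[hold]; j=1 S=147.2300 intr=0.0000 cont=15.1637 V=15.1637[hold]; j=2 S=203.5022 intr=0.0000 cont=2.8426 V=2.8426[hold]
k=1: j=0 S=125.2304 intr=16.4696 cont=27.4563 V=27.4563[hold]; j=1 S=173.0943 intr=0.0000 cont=9.4031 V=9.4031[hold]
k=0: j=0 S=147.2300 intr=0.0000 cont=19.0003 V=19.0003[hold]

price = 19.0003
tree:
19.0003
27.4563 9.4031
38.3044 15.1637 2.8426
51.1350 23.8027 5.3316 0.0000
64.6361 35.9442 10.0003 0.0000 0.0000
76.1512 51.0981 18.7571 0.0000 0.0000 0.0000
85.9457 64.6361 35.1819 0.0000 0.0000 0.0000 0.0000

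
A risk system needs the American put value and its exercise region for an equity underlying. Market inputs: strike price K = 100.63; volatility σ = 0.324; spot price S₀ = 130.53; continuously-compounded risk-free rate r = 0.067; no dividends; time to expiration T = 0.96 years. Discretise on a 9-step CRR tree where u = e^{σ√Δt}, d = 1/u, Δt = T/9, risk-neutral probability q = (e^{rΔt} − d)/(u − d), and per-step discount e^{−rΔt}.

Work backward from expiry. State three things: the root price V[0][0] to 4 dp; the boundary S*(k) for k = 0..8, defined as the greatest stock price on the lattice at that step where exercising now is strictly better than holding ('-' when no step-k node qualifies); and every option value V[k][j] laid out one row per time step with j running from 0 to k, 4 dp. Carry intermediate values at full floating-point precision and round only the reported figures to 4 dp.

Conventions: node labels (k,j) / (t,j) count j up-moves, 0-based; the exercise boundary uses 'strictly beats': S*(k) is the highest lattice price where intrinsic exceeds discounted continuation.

Δt=0.10667  u=1.11162  d=0.89959  q=0.50740  discount=0.99288
step 9 (expiry): payoffs max(K−S,0) = 50.2678 38.3975 23.7294 5.6041 0.0000 0.0000 0.0000 0.0000 0.0000 0.0000
step 8: (k=8,j=0): S=55.9836, K−S=44.6464, hold=43.9298 ⇒ V=44.6464 exercise | (k=8,j=1): S=69.1789, K−S=31.4511, hold=30.7345 ⇒ V=31.4511 exercise | (k=8,j=2): S=85.4842, K−S=15.1458, hold=14.4292 ⇒ V=15.1458 exercise | (k=8,j=3): S=105.6326, K−S=0.0000, hold=2.7410 ⇒ V=2.7410 continue | (k=8,j=4): S=130.5300, K−S=0.0000, hold=0.0000 ⇒ V=0.0000 continue | (k=8,j=5): S=161.2956, K−S=0.0000, hold=0.0000 ⇒ V=0.0000 continue | (k=8,j=6): S=199.3127, K−S=0.0000, hold=0.0000 ⇒ V=0.0000 continue | (k=8,j=7): S=246.2903, K−S=0.0000, hold=0.0000 ⇒ V=0.0000 continue | (k=8,j=8): S=304.3404, K−S=0.0000, hold=0.0000 ⇒ V=0.0000 continue  boundary S*=85.4842
step 7: (k=7,j=0): S=62.2325, K−S=38.3975, hold=37.6809 ⇒ V=38.3975 exercise | (k=7,j=1): S=76.9006, K−S=23.7294, hold=23.0128 ⇒ V=23.7294 exercise | (k=7,j=2): S=95.0259, K−S=5.6041, hold=8.7886 ⇒ V=8.7886 continue | (k=7,j=3): S=117.4233, K−S=0.0000, hold=1.3406 ⇒ V=1.3406 continue | (k=7,j=4): S=145.0997, K−S=0.0000, hold=0.0000 ⇒ V=0.0000 continue | (k=7,j=5): S=179.2994, K−S=0.0000, hold=0.0000 ⇒ V=0.0000 continue | (k=7,j=6): S=221.5599, K−S=0.0000, hold=0.0000 ⇒ V=0.0000 continue | (k=7,j=7): S=273.7811, K−S=0.0000, hold=0.0000 ⇒ V=0.0000 continue  boundary S*=76.9006
step 6: (k=6,j=0): S=69.1789, K−S=31.4511, hold=30.7345 ⇒ V=31.4511 exercise | (k=6,j=1): S=85.4842, K−S=15.1458, hold=16.0335 ⇒ V=16.0335 continue | (k=6,j=2): S=105.6326, K−S=0.0000, hold=4.9738 ⇒ V=4.9738 continue | (k=6,j=3): S=130.5300, K−S=0.0000, hold=0.6557 ⇒ V=0.6557 continue | (k=6,j=4): S=161.2956, K−S=0.0000, hold=0.0000 ⇒ V=0.0000 continue | (k=6,j=5): S=199.3127, K−S=0.0000, hold=0.0000 ⇒ V=0.0000 continue | (k=6,j=6): S=246.2903, K−S=0.0000, hold=0.0000 ⇒ V=0.0000 continue  boundary S*=69.1789
step 5: (k=5,j=0): S=76.9006, K−S=23.7294, hold=23.4600 ⇒ V=23.7294 exercise | (k=5,j=1): S=95.0259, K−S=5.6041, hold=10.3476 ⇒ V=10.3476 continue | (k=5,j=2): S=117.4233, K−S=0.0000, hold=2.7630 ⇒ V=2.7630 continue | (k=5,j=3): S=145.0997, K−S=0.0000, hold=0.3207 ⇒ V=0.3207 continue | (k=5,j=4): S=179.2994, K−S=0.0000, hold=0.0000 ⇒ V=0.0000 continue | (k=5,j=5): S=221.5599, K−S=0.0000, hold=0.0000 ⇒ V=0.0000 continue  boundary S*=76.9006
step 4: (k=4,j=0): S=85.4842, K−S=15.1458, hold=16.8189 ⇒ V=16.8189 continue | (k=4,j=1): S=105.6326, K−S=0.0000, hold=6.4529 ⇒ V=6.4529 continue | (k=4,j=2): S=130.5300, K−S=0.0000, hold=1.5129 ⇒ V=1.5129 continue | (k=4,j=3): S=161.2956, K−S=0.0000, hold=0.1568 ⇒ V=0.1568 continue | (k=4,j=4): S=199.3127, K−S=0.0000, hold=0.0000 ⇒ V=0.0000 continue  boundary S*=-
step 3: (k=3,j=0): S=95.0259, K−S=5.6041, hold=11.4769 ⇒ V=11.4769 continue | (k=3,j=1): S=117.4233, K−S=0.0000, hold=3.9183 ⇒ V=3.9183 continue | (k=3,j=2): S=145.0997, K−S=0.0000, hold=0.8190 ⇒ V=0.8190 continue | (k=3,j=3): S=179.2994, K−S=0.0000, hold=0.0767 ⇒ V=0.0767 continue  boundary S*=-
step 2: (k=2,j=0): S=105.6326, K−S=0.0000, hold=7.5873 ⇒ V=7.5873 continue | (k=2,j=1): S=130.5300, K−S=0.0000, hold=2.3290 ⇒ V=2.3290 continue | (k=2,j=2): S=161.2956, K−S=0.0000, hold=0.4392 ⇒ V=0.4392 continue  boundary S*=-
step 1: (k=1,j=0): S=117.4233, K−S=0.0000, hold=4.8842 ⇒ V=4.8842 continue | (k=1,j=1): S=145.0997, K−S=0.0000, hold=1.3604 ⇒ V=1.3604 continue  boundary S*=-
step 0: (k=0,j=0): S=130.5300, K−S=0.0000, hold=3.0742 ⇒ V=3.0742 continue  boundary S*=-

price = 3.0742
boundary = - - - - - 76.9006 69.1789 76.9006 85.4842
tree:
3.0742
4.8842 1.3604
7.5873 2.3290 0.4392
11.4769 3.9183 0.8190 0.0767
16.8189 6.4529 1.5129 0.1568 0.0000
23.7294 10.3476 2.7630 0.3207 0.0000 0.0000
31.4511 16.0335 4.9738 0.6557 0.0000 0.0000 0.0000
38.3975 23.7294 8.7886 1.3406 0.0000 0.0000 0.0000 0.0000
44.6464 31.4511 15.1458 2.7410 0.0000 0.0000 0.0000 0.0000 0.0000
50.2678 38.3975 23.7294 5.6041 0.0000 0.0000 0.0000 0.0000 0.0000 0.0000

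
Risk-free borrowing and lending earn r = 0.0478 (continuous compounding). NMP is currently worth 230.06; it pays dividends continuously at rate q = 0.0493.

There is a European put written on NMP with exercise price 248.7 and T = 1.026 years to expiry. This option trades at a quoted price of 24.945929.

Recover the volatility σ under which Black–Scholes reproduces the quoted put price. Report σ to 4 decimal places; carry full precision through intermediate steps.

At σ = 0.1534 the Black–Scholes value reproduces the quote:
σ√T = 0.1534·√1.026 = 0.155381
d₁ = (ln(S/K) + (r−q+σ²/2)T) / (σ√T) = (ln(230.06/248.7) + (0.0478−0.0493+0.1534²/2)·1.026) / 0.155381 = (-0.077907 + 0.010533) / 0.155381 = -0.433607
d₂ = d₁ − σ√T = -0.433607 − 0.155381 = -0.588989
e^{−rT} = 0.952140
e^{−qT} = 0.950676
N(−d₁) = 0.667713,  N(−d₂) = 0.722066
V = K·e^{−rT}·N(−d₂) − S·e^{−qT}·N(−d₁) = 170.983190 − 146.037261 = 24.945929 (matching the quote); vega is positive throughout, so no other σ reproduces this price

sigma = 0.1534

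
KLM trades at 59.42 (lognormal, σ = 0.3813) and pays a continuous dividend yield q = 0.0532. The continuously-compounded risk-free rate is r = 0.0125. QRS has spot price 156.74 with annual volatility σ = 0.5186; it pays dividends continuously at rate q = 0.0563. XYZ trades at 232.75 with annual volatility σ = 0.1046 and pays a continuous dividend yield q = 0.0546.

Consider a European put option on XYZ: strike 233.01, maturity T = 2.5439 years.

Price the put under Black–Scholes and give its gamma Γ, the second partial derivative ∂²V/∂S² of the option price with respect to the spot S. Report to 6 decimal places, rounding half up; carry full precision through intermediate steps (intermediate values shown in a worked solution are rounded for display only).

price = 28.695254
Γ = 0.007622

σ√T = 0.1046·√2.5439 = 0.166833
d₁ = (ln(S/K) + (r−q+σ²/2)T) / (σ√T) = (ln(232.75/233.01) + (0.0125−0.0546+0.1046²/2)·2.5439) / 0.166833 = (-0.001116 − 0.093182) / 0.166833 = -0.565224
d₂ = d₁ − σ√T = -0.565224 − 0.166833 = -0.732057
e^{−rT} = 0.968702
e^{−qT} = 0.870318
N(−d₁) = 0.714039,  N(−d₂) = 0.767933
Put price V = K·e^{−rT}·N(−d₂) − S·e^{−qT}·N(−d₁) = 173.335690 − 144.640436 = 28.695254
φ(d₁) = (1/√(2π))·e^{−d₁²/2} = 0.340045
Γ = e^{−qT}·φ(d₁) / (S·σ·√T) = 0.007622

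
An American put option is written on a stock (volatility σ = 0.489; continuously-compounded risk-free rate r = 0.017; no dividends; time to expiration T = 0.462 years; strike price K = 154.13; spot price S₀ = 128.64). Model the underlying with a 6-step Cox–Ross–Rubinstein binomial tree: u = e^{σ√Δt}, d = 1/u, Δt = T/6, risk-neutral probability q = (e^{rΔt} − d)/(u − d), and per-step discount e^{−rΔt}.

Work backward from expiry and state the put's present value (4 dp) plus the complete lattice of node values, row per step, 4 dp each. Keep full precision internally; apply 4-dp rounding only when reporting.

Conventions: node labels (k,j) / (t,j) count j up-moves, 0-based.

Δt=0.07700  u=1.14533  d=0.87311  q=0.47094  discount=0.99869
step 6 (expiry): payoffs max(K−S,0) = 97.1406 79.3725 56.0647 25.4900 0.0000 0.0000 0.0000
k=5: (k=5,j=0): S=65.2717, K−S=88.8583, hold=88.6567 ⇒ V=88.8583 exercise | (k=5,j=1): S=85.6220, K−S=68.5080, hold=68.3064 ⇒ V=68.5080 exercise | (k=5,j=2): S=112.3171, K−S=41.8129, hold=41.6113 ⇒ V=41.8129 exercise | (k=5,j=3): S=147.3351, K−S=6.7949, hold=13.4681 ⇒ V=13.4681 continue | (k=5,j=4): S=193.2711, K−S=0.0000, hold=0.0000 ⇒ V=0.0000 continue | (k=5,j=5): S=253.5289, K−S=0.0000, hold=0.0000 ⇒ V=0.0000 continue
k=4: (k=4,j=0): S=74.7575, K−S=79.3725, hold=79.1709 ⇒ V=79.3725 exercise | (k=4,j=1): S=98.0653, K−S=56.0647, hold=55.8631 ⇒ V=56.0647 exercise | (k=4,j=2): S=128.6400, K−S=25.4900, hold=28.4270 ⇒ V=28.4270 continue | (k=4,j=3): S=168.7472, K−S=0.0000, hold=7.1161 ⇒ V=7.1161 continue | (k=4,j=4): S=221.3590, K−S=0.0000, hold=0.0000 ⇒ V=0.0000 continue
k=3: (k=3,j=0): S=85.6220, K−S=68.5080, hold=68.3064 ⇒ V=68.5080 exercise | (k=3,j=1): S=112.3171, K−S=41.8129, hold=42.9926 ⇒ V=42.9926 continue | (k=3,j=2): S=147.3351, K−S=6.7949, hold=18.3667 ⇒ V=18.3667 continue | (k=3,j=3): S=193.2711, K−S=0.0000, hold=3.7599 ⇒ V=3.7599 continue
k=2: (k=2,j=0): S=98.0653, K−S=56.0647, hold=56.4179 ⇒ V=56.4179 continue | (k=2,j=1): S=128.6400, K−S=25.4900, hold=31.3542 ⇒ V=31.3542 continue | (k=2,j=2): S=168.7472, K−S=0.0000, hold=11.4728 ⇒ V=11.4728 continue
k=1: (k=1,j=0): S=112.3171, K−S=41.8129, hold=44.5560 ⇒ V=44.5560 continue | (k=1,j=1): S=147.3351, K−S=6.7949, hold=21.9625 ⇒ V=21.9625 continue
k=0: (k=0,j=0): S=128.6400, K−S=25.4900, hold=33.8714 ⇒ V=33.8714 continue

price = 33.8714
tree:
33.8714
44.5560 21.9625
56.4179 31.3542 11.4728
68.5080 42.9926 18.3667 3.7599
79.3725 56.0647 28.4270 7.1161 0.0000
88.8583 68.5080 41.8129 13.4681 0.0000 0.0000
97.1406 79.3725 56.0647 25.4900 0.0000 0.0000 0.0000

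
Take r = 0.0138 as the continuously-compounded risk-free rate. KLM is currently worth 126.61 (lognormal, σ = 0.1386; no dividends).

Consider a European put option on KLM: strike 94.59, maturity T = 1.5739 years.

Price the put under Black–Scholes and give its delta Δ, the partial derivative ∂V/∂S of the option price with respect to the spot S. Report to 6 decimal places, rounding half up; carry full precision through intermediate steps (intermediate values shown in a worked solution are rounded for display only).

price = 0.266799
Δ = -0.029471

σ√T = 0.1386·√1.5739 = 0.173881
d₁ = (ln(S/K) + (r+σ²/2)T) / (σ√T) = (ln(126.61/94.59) + (0.0138+0.1386²/2)·1.5739) / 0.173881 = (0.291560 + 0.036837) / 0.173881 = 1.888631
d₂ = d₁ − σ√T = 1.888631 − 0.173881 = 1.714750
e^{−rT} = 0.978514
N(−d₁) = 0.029471,  N(−d₂) = 0.043196
Put price V = K·e^{−rT}·N(−d₂) − S·N(−d₁) = 3.998075 − 3.731277 = 0.266799
Δ = −N(−d₁) = -0.029471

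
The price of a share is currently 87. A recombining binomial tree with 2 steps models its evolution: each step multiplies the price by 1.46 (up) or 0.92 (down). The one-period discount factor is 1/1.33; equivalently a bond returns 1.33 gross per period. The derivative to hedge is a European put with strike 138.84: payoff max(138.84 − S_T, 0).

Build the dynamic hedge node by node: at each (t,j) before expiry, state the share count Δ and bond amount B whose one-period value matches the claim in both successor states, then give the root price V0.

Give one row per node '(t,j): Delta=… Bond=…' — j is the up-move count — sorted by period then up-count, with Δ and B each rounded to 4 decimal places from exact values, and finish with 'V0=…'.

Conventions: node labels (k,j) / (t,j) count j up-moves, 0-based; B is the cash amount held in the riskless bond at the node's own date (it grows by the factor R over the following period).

Under the risk-neutral measure, an up-move has probability p* = (R−d)/(u−d) = 0.7593 and values discount at R = 1.33.
Payoffs at expiry: V(2,0)=65.2032, V(2,1)=21.9816, V(2,2)=0.0000
(1,0): S=80.0400. Δ = (V_up−V_dn)/(S_up−S_dn) = (21.9816−65.2032)/(116.8584−73.6368) = -1.0000. V = [p*·21.9816 + (1−p*)·65.2032]/1.33 = 24.3510. B = V − Δ·S = 104.3910.
(1,1): S=127.0200. Δ = (V_up−V_dn)/(S_up−S_dn) = (0.0000−21.9816)/(185.4492−116.8584) = -0.3205. V = [p*·0.0000 + (1−p*)·21.9816]/1.33 = 3.9788. B = V − Δ·S = 44.6855.
(0,0): S=87.0000. Δ = (V_up−V_dn)/(S_up−S_dn) = (3.9788−24.3510)/(127.0200−80.0400) = -0.4336. V = [p*·3.9788 + (1−p*)·24.3510]/1.33 = 6.6791. B = V − Δ·S = 44.4053.
Check: Δ(0,0)·S0 + B(0,0) = 6.6791 = V0.

(0,0): Delta=-0.4336 Bond=44.4053
(1,0): Delta=-1.0000 Bond=104.3910
(1,1): Delta=-0.3205 Bond=44.6855
V0=6.6791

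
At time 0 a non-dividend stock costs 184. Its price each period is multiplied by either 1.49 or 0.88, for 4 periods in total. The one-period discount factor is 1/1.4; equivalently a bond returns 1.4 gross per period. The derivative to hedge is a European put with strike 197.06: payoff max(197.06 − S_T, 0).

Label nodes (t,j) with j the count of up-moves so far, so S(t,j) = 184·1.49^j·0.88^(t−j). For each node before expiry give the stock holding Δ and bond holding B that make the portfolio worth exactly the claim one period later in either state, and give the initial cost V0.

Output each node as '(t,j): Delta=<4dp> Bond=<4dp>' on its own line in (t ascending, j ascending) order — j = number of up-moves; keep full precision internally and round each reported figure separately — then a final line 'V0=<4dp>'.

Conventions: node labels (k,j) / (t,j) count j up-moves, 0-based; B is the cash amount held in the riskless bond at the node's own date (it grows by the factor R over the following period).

(0,0): Delta=-0.0026 Bond=0.5268
(1,0): Delta=-0.0219 Bond=3.8534
(1,1): Delta=-0.0007 Bond=0.1982
(2,0): Delta=-0.1644 Bond=25.6994
(2,1): Delta=-0.0073 Bond=1.8806
(2,2): Delta=0.0000 Bond=0.0000
(3,0): Delta=-1.0000 Bond=140.7571
(3,1): Delta=-0.0790 Bond=17.8445
(3,2): Delta=0.0000 Bond=0.0000
(3,3): Delta=0.0000 Bond=0.0000
V0=0.0399

No-arbitrage ⇒ martingale measure with p* = (R−d)/(u−d) = 0.8525.
Expiry values: V(4,0)=86.7161, V(4,1)=10.2276, V(4,2)=0.0000, V(4,3)=0.0000, V(4,4)=0.0000
(3,0): S=125.3908. Δ = (V_up−V_dn)/(S_up−S_dn) = (10.2276−86.7161)/(186.8324−110.3439) = -1.0000. V = [p*·10.2276 + (1−p*)·86.7161]/1.4 = 15.3663. B = V − Δ·S = 140.7571.
(3,1): S=212.3095. Δ = (V_up−V_dn)/(S_up−S_dn) = (0.0000−10.2276)/(316.3412−186.8324) = -0.0790. V = [p*·0.0000 + (1−p*)·10.2276]/1.4 = 1.0779. B = V − Δ·S = 17.8445.
(3,2): S=359.4786. Δ = (V_up−V_dn)/(S_up−S_dn) = (0.0000−0.0000)/(535.6231−316.3412) = 0.0000. V = [p*·0.0000 + (1−p*)·0.0000]/1.4 = 0.0000. B = V − Δ·S = 0.0000.
(3,3): S=608.6626. Δ = (V_up−V_dn)/(S_up−S_dn) = (0.0000−0.0000)/(906.9073−535.6231) = 0.0000. V = [p*·0.0000 + (1−p*)·0.0000]/1.4 = 0.0000. B = V − Δ·S = 0.0000.
(2,0): S=142.4896. Δ = (V_up−V_dn)/(S_up−S_dn) = (1.0779−15.3663)/(212.3095−125.3908) = -0.1644. V = [p*·1.0779 + (1−p*)·15.3663]/1.4 = 2.2757. B = V − Δ·S = 25.6994.
(2,1): S=241.2608. Δ = (V_up−V_dn)/(S_up−S_dn) = (0.0000−1.0779)/(359.4786−212.3095) = -0.0073. V = [p*·0.0000 + (1−p*)·1.0779]/1.4 = 0.1136. B = V − Δ·S = 1.8806.
(2,2): S=408.4984. Δ = (V_up−V_dn)/(S_up−S_dn) = (0.0000−0.0000)/(608.6626−359.4786) = 0.0000. V = [p*·0.0000 + (1−p*)·0.0000]/1.4 = 0.0000. B = V − Δ·S = 0.0000.
(1,0): S=161.9200. Δ = (V_up−V_dn)/(S_up−S_dn) = (0.1136−2.2757)/(241.2608−142.4896) = -0.0219. V = [p*·0.1136 + (1−p*)·2.2757]/1.4 = 0.3090. B = V − Δ·S = 3.8534.
(1,1): S=274.1600. Δ = (V_up−V_dn)/(S_up−S_dn) = (0.0000−0.1136)/(408.4984−241.2608) = -0.0007. V = [p*·0.0000 + (1−p*)·0.1136]/1.4 = 0.0120. B = V − Δ·S = 0.1982.
(0,0): S=184.0000. Δ = (V_up−V_dn)/(S_up−S_dn) = (0.0120−0.3090)/(274.1600−161.9200) = -0.0026. V = [p*·0.0120 + (1−p*)·0.3090]/1.4 = 0.0399. B = V − Δ·S = 0.5268.
Check: Δ(0,0)·S0 + B(0,0) = 0.0399 = V0.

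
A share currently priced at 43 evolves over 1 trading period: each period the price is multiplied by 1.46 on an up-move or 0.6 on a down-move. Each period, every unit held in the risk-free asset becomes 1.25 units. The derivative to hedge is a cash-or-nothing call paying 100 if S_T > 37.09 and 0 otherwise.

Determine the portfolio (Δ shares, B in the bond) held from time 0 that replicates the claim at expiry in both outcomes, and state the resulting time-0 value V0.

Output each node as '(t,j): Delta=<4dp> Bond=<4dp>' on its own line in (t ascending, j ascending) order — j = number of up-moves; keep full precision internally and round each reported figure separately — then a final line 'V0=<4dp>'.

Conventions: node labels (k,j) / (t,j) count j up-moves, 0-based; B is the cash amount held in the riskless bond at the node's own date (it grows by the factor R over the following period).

Arbitrage-free pricing uses the up-move probability p* = (R−d)/(u−d) = 0.7558, discounting each step at R = 1.25.
Expiry values: V(1,0)=0.0000, V(1,1)=100.0000
(0,0): S=43.0000. Δ = (V_up−V_dn)/(S_up−S_dn) = (100.0000−0.0000)/(62.7800−25.8000) = 2.7042. V = [p*·100.0000 + (1−p*)·0.0000]/1.25 = 60.4651. B = V − Δ·S = -55.8140.
Check: Δ(0,0)·S0 + B(0,0) = 60.4651 = V0.

(0,0): Delta=2.7042 Bond=-55.8140
V0=60.4651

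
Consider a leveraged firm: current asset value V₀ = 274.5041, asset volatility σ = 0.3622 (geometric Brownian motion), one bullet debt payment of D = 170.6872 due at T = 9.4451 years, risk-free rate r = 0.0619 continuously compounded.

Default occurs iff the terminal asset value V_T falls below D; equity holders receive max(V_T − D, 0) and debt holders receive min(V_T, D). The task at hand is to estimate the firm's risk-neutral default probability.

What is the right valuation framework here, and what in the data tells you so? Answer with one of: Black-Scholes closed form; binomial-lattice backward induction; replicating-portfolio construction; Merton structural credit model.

Key observation: assets follow a GBM and default happens iff V_T < 170.6872; valuing claims on that split (equity as a call, risky debt as the residual) is the structural model's definition.

framework: Merton structural credit model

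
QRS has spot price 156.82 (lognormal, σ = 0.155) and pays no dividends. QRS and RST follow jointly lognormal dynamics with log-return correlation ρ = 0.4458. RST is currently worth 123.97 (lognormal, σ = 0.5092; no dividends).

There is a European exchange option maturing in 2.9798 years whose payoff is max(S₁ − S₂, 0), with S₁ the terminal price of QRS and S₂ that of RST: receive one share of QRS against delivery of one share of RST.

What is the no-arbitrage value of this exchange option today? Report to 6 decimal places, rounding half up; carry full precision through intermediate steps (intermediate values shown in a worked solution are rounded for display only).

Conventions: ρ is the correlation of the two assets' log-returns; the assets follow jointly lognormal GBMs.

σ_eff = √(σ₁² + σ₂² − 2ρσ₁σ₂) = √(0.155² + 0.5092² − 2·0.4458·0.155·0.5092) = 0.461453
d₁ = (ln(S₁/S₂) + (q₂ − q₁ + σ_eff²/2)T) / (σ_eff√T) = (ln(156.82/123.97) + (0.0 − 0.0 + 0.106470)·2.9798) / 0.796565 = 0.693373
d₂ = d₁ − σ_eff√T = 0.693373 − 0.796565 = -0.103192
N(d₁) = 0.755962,  N(d₂) = 0.458905
V = S₁·e^{−q₁T}·N(d₁) − S₂·e^{−q₂T}·N(d₂) = 118.550019 − 56.890494 = 61.659525
Key observation: no risk-free rate is needed — with the second asset as numeraire the exchange option is a call on the ratio S₁/S₂, and r cancels out of the value.

exchange price = 61.659525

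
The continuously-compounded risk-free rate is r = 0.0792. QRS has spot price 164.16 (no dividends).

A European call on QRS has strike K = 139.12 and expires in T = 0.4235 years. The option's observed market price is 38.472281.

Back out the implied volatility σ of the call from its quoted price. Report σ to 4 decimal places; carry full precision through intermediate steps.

At σ = 0.5282 the Black–Scholes value reproduces the quote:
σ√T = 0.5282·√0.4235 = 0.343736
d₁ = (ln(S/K) + (r+σ²/2)T) / (σ√T) = (ln(164.16/139.12) + (0.0792+0.5282²/2)·0.4235) / 0.343736 = (0.165505 + 0.092618) / 0.343736 = 0.750934
d₂ = d₁ − σ√T = 0.750934 − 0.343736 = 0.407198
e^{−rT} = 0.967015
N(d₁) = 0.773654,  N(d₂) = 0.658069
V = S·N(d₁) − K·e^{−rT}·N(d₂) = 127.003015 − 88.530734 = 38.472281 (the quoted price), and the Black–Scholes price is strictly increasing in σ, so σ is unique

sigma = 0.5282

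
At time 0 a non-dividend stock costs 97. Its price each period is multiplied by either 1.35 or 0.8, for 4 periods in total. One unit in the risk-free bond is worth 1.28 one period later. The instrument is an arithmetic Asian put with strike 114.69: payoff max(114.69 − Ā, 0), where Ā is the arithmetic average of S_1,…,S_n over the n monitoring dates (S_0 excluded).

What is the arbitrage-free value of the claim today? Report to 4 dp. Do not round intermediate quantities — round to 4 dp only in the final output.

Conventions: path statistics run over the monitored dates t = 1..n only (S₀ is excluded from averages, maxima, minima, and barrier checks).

With p* = (R−d)/(u−d) = 0.8727, sum probability × payoff across the paths and divide by R^4.
Enumerate all 2^4 = 16 price paths (U = up ×1.35, D = down ×0.8); each path with k up-moves has probability p*^k·(1−p*)^(4−k).
DDDD: Ā=57.2688, payoff=57.4212, prob=0.000262
UDDD: Ā=96.6411, payoff=18.0489, prob=0.001799
DUDD: Ā=83.3036, payoff=31.3864, prob=0.001799
UUDD: Ā=140.5748, payoff=0.0000, prob=0.012338
DDUD: Ā=72.6336, payoff=42.0564, prob=0.001799
UDUD: Ā=122.5692, payoff=0.0000, prob=0.012338
DUUD: Ā=109.2317, payoff=5.4583, prob=0.012338
UUUD: Ā=184.3285, payoff=0.0000, prob=0.084600
DDDU: Ā=64.0976, payoff=50.5924, prob=0.001799
UDDU: Ā=108.1647, payoff=6.5253, prob=0.012338
DUDU: Ā=94.8272, payoff=19.8628, prob=0.012338
UUDU: Ā=160.0209, payoff=0.0000, prob=0.084600
DDUU: Ā=84.1572, payoff=30.5328, prob=0.012338
UDUU: Ā=142.0153, payoff=0.0000, prob=0.084600
DUUU: Ā=128.6778, payoff=0.0000, prob=0.084600
UUUU: Ā=217.1437, payoff=0.0000, prob=0.580115
Price = Σ prob·payoff / R^4 = 1.040312 / 2.684355 = 0.3875

price = 0.3875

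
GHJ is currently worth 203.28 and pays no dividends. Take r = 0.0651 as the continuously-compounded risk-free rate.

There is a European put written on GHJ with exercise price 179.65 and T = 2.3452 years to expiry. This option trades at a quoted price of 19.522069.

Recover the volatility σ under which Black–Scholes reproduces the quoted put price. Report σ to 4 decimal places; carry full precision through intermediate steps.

At σ = 0.3667 the Black–Scholes value reproduces the quote:
σ√T = 0.3667·√2.3452 = 0.561566
d₁ = (ln(S/K) + (r+σ²/2)T) / (σ√T) = (ln(203.28/179.65) + (0.0651+0.3667²/2)·2.3452) / 0.561566 = (0.123574 + 0.310351) / 0.561566 = 0.772704
d₂ = d₁ − σ√T = 0.772704 − 0.561566 = 0.211138
e^{−rT} = 0.858411
N(−d₁) = 0.219849,  N(−d₂) = 0.416390
V = K·e^{−rT}·N(−d₂) − S·N(−d₁) = 64.212906 − 44.690838 = 19.522069 (equal to the quote); since ∂V/∂σ > 0 for all σ, the implied volatility is unique

sigma = 0.3667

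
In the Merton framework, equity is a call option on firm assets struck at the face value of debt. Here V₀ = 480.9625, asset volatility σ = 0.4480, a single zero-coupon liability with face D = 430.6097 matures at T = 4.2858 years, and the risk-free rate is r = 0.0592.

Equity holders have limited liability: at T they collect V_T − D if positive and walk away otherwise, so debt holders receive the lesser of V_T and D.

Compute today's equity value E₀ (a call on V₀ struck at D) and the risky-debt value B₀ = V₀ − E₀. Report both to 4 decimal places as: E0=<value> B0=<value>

E0=229.1539 B0=251.8086

Work the structural quantities from V₀ = 480.9625 against face 430.6097:
d₁ = [ln(V₀/D) + (r + σ²/2)T] / (σ√T)
   = [ln(480.9625/430.6097) + (0.0592 + 0.5·0.4480²)·4.2858] / (0.4480·√4.2858)
   = [0.110587 + 0.683808] / 0.927457 = 0.856530
d₂ = d₁ − σ√T = 0.856530 − 0.927457 = -0.070927
N(d₁) = 0.804148,  N(d₂) = 0.471728,  e^(−rT) = 0.775910
E₀ = V₀·N(d₁) − D·e^(−rT)·N(d₂)
   = 480.9625·0.804148 − 430.6097·0.775910·0.471728 = 229.153935
B₀ = V₀ − E₀ = 480.9625 − 229.153935 = 251.808565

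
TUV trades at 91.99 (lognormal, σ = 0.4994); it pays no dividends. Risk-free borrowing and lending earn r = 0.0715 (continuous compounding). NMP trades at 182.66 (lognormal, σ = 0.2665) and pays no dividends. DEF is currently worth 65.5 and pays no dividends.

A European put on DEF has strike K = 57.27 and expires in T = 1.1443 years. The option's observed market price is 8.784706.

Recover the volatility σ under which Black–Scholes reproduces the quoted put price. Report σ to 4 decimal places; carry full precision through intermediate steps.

At σ = 0.5760 the Black–Scholes value reproduces the quote:
σ√T = 0.576·√1.1443 = 0.616158
d₁ = (ln(S/K) + (r+σ²/2)T) / (σ√T) = (ln(65.5/57.27) + (0.0715+0.576²/2)·1.1443) / 0.616158 = (0.134273 + 0.271643) / 0.616158 = 0.658786
d₂ = d₁ − σ√T = 0.658786 − 0.616158 = 0.042627
e^{−rT} = 0.921440
N(−d₁) = 0.255017,  N(−d₂) = 0.482999
V = K·e^{−rT}·N(−d₂) − S·N(−d₁) = 25.488303 − 16.703597 = 8.784706 (the observed quote) — the price is monotone increasing in volatility, hence this σ is the only solution

sigma = 0.5760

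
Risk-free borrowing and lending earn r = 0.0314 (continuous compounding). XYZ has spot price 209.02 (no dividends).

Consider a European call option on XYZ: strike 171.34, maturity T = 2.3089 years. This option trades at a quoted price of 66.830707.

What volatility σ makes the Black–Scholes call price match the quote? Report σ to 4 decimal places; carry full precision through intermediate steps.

sigma = 0.3351

At σ = 0.3351 the Black–Scholes value reproduces the quote:
σ√T = 0.3351·√2.3089 = 0.509187
d₁ = (ln(S/K) + (r+σ²/2)T) / (σ√T) = (ln(209.02/171.34) + (0.0314+0.3351²/2)·2.3089) / 0.509187 = (0.198780 + 0.202135) / 0.509187 = 0.787364
d₂ = d₁ − σ√T = 0.787364 − 0.509187 = 0.278177
e^{−rT} = 0.930066
N(d₁) = 0.784465,  N(d₂) = 0.609562
V = S·N(d₁) − K·e^{−rT}·N(d₂) = 163.968975 − 97.138268 = 66.830707 (matching the quote); vega is positive throughout, so no other σ reproduces this price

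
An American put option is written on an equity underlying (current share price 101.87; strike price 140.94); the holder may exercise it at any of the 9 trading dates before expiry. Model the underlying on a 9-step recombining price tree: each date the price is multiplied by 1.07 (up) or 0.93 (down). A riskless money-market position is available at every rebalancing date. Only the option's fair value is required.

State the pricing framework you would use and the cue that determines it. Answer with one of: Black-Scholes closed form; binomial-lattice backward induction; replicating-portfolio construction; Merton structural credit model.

Key observation: with exercise allowed before expiry on a discrete up/down model (9 steps from spot 101.87), the strike-140.94 put's value must be rolled back through the tree testing early exercise at each node.

framework: binomial-lattice backward induction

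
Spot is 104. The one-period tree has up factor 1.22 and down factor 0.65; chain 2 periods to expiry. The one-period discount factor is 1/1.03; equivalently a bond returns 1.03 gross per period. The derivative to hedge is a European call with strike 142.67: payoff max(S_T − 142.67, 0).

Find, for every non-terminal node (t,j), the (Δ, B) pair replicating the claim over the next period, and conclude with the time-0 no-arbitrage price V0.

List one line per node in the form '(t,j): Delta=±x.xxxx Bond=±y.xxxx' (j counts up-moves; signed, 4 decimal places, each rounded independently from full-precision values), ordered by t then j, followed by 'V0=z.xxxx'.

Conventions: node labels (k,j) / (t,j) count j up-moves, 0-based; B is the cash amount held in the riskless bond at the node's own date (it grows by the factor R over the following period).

Since d<R<u, set p* = (R−d)/(u−d) = 0.6667; price each node as the discounted p*-expectation of its children.
Payoffs at expiry: V(2,0)=0.0000, V(2,1)=0.0000, V(2,2)=12.1236
  t=1,j=0: stock 67.6000 → up 82.4720 (V=0.0000), down 43.9400 (V=0.0000). Price 0.0000; hedge Δ=0.0000, bond B=0.0000.
  t=1,j=1: stock 126.8800 → up 154.7936 (V=12.1236), down 82.4720 (V=0.0000). Price 7.8470; hedge Δ=0.1676, bond B=-13.4225.
  t=0,j=0: stock 104.0000 → up 126.8800 (V=7.8470), down 67.6000 (V=0.0000). Price 5.0790; hedge Δ=0.1324, bond B=-8.6877.
Verification: the root portfolio costs Δ(0,0)·S0 + B(0,0) = 5.0790, matching V0.

(0,0): Delta=0.1324 Bond=-8.6877
(1,0): Delta=0.0000 Bond=0.0000
(1,1): Delta=0.1676 Bond=-13.4225
V0=5.0790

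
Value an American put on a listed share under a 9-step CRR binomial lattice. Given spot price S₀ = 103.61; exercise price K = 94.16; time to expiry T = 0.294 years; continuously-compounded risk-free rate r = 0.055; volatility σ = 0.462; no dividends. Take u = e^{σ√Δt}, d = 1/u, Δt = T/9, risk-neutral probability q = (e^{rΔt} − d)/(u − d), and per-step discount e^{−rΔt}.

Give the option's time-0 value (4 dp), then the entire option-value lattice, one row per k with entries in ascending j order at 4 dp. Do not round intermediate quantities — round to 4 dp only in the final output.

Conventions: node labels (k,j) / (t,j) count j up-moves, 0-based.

price = 5.1837
tree:
5.1837
7.6249 2.6608
10.9143 4.2277 1.0389
15.1341 6.5605 1.8142 0.2355
20.2249 9.8888 3.1189 0.4624 0.0000
25.9135 14.3758 5.2530 0.9081 0.0000 0.0000
31.3807 19.9701 8.6034 1.7835 0.0000 0.0000 0.0000
36.4100 25.9135 13.5324 3.5026 0.0000 0.0000 0.0000 0.0000
41.0364 31.3807 19.9701 6.8788 0.0000 0.0000 0.0000 0.0000 0.0000
45.2921 36.4100 25.9135 13.5092 0.0000 0.0000 0.0000 0.0000 0.0000 0.0000

params: Δt=0.03267 u=1.08709 d=0.91989 q=0.48989 e^(-rΔt)=0.99820
t_9 payoffs: 45.2921 36.4100 25.9135 13.5092 0.0000 0.0000 0.0000 0.0000 0.0000 0.0000
k=8: node(8,0) S=53.1236 payoff=41.0364 vs cont=40.8674 → 41.0364 [stop]  node(8,1) S=62.7793 payoff=31.3807 vs cont=31.2117 → 31.3807 [stop]  node(8,2) S=74.1899 payoff=19.9701 vs cont=19.8011 → 19.9701 [stop]  node(8,3) S=87.6745 payoff=6.4855 vs cont=6.8788 → 6.8788 [wait]  node(8,4) S=103.6100 payoff=0.0000 vs cont=0.0000 → 0.0000 [wait]  node(8,5) S=122.4419 payoff=0.0000 vs cont=0.0000 → 0.0000 [wait]  node(8,6) S=144.6967 payoff=0.0000 vs cont=0.0000 → 0.0000 [wait]  node(8,7) S=170.9965 payoff=0.0000 vs cont=0.0000 → 0.0000 [wait]  node(8,8) S=202.0764 payoff=0.0000 vs cont=0.0000 → 0.0000 [wait]
k=7: node(7,0) S=57.7500 payoff=36.4100 vs cont=36.2410 → 36.4100 [stop]  node(7,1) S=68.2465 payoff=25.9135 vs cont=25.7445 → 25.9135 [stop]  node(7,2) S=80.6508 payoff=13.5092 vs cont=13.5324 → 13.5324 [wait]  node(7,3) S=95.3098 payoff=0.0000 vs cont=3.5026 → 3.5026 [wait]  node(7,4) S=112.6331 payoff=0.0000 vs cont=0.0000 → 0.0000 [wait]  node(7,5) S=133.1050 payoff=0.0000 vs cont=0.0000 → 0.0000 [wait]  node(7,6) S=157.2979 payoff=0.0000 vs cont=0.0000 → 0.0000 [wait]  node(7,7) S=185.8880 payoff=0.0000 vs cont=0.0000 → 0.0000 [wait]
k=6: node(6,0) S=62.7793 payoff=31.3807 vs cont=31.2117 → 31.3807 [stop]  node(6,1) S=74.1899 payoff=19.9701 vs cont=19.8125 → 19.9701 [stop]  node(6,2) S=87.6745 payoff=6.4855 vs cont=8.6034 → 8.6034 [wait]  node(6,3) S=103.6100 payoff=0.0000 vs cont=1.7835 → 1.7835 [wait]  node(6,4) S=122.4419 payoff=0.0000 vs cont=0.0000 → 0.0000 [wait]  node(6,5) S=144.6967 payoff=0.0000 vs cont=0.0000 → 0.0000 [wait]  node(6,6) S=170.9965 payoff=0.0000 vs cont=0.0000 → 0.0000 [wait]
k=5: node(5,0) S=68.2465 payoff=25.9135 vs cont=25.7445 → 25.9135 [stop]  node(5,1) S=80.6508 payoff=13.5092 vs cont=14.3758 → 14.3758 [wait]  node(5,2) S=95.3098 payoff=0.0000 vs cont=5.2530 → 5.2530 [wait]  node(5,3) S=112.6331 payoff=0.0000 vs cont=0.9081 → 0.9081 [wait]  node(5,4) S=133.1050 payoff=0.0000 vs cont=0.0000 → 0.0000 [wait]  node(5,5) S=157.2979 payoff=0.0000 vs cont=0.0000 → 0.0000 [wait]
k=4: node(4,0) S=74.1899 payoff=19.9701 vs cont=20.2249 → 20.2249 [wait]  node(4,1) S=87.6745 payoff=6.4855 vs cont=9.8888 → 9.8888 [wait]  node(4,2) S=103.6100 payoff=0.0000 vs cont=3.1189 → 3.1189 [wait]  node(4,3) S=122.4419 payoff=0.0000 vs cont=0.4624 → 0.4624 [wait]  node(4,4) S=144.6967 payoff=0.0000 vs cont=0.0000 → 0.0000 [wait]
k=3: node(3,0) S=80.6508 payoff=13.5092 vs cont=15.1341 → 15.1341 [wait]  node(3,1) S=95.3098 payoff=0.0000 vs cont=6.5605 → 6.5605 [wait]  node(3,2) S=112.6331 payoff=0.0000 vs cont=1.8142 → 1.8142 [wait]  node(3,3) S=133.1050 payoff=0.0000 vs cont=0.2355 → 0.2355 [wait]
k=2: node(2,0) S=87.6745 payoff=6.4855 vs cont=10.9143 → 10.9143 [wait]  node(2,1) S=103.6100 payoff=0.0000 vs cont=4.2277 → 4.2277 [wait]  node(2,2) S=122.4419 payoff=0.0000 vs cont=1.0389 → 1.0389 [wait]
k=1: node(1,0) S=95.3098 payoff=0.0000 vs cont=7.6249 → 7.6249 [wait]  node(1,1) S=112.6331 payoff=0.0000 vs cont=2.6608 → 2.6608 [wait]
k=0: node(0,0) S=103.6100 payoff=0.0000 vs cont=5.1837 → 5.1837 [wait]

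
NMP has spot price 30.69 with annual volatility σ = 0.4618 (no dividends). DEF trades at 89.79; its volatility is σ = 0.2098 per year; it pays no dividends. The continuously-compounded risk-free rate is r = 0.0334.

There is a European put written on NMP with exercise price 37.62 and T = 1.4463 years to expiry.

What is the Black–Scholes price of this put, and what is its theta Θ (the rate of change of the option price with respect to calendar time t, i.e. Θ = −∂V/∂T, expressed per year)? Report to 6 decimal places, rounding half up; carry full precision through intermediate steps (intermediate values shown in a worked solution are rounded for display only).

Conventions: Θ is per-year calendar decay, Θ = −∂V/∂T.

σ√T = 0.4618·√1.4463 = 0.555371
d₁ = (ln(S/K) + (r+σ²/2)T) / (σ√T) = (ln(30.69/37.62) + (0.0334+0.4618²/2)·1.4463) / 0.555371 = (-0.203599 + 0.202525) / 0.555371 = -0.001934
d₂ = d₁ − σ√T = -0.001934 − 0.555371 = -0.557305
e^{−rT} = 0.952842
N(−d₁) = 0.500772,  N(−d₂) = 0.711340
Put price V = K·e^{−rT}·N(−d₂) − S·N(−d₁) = 25.498644 − 15.368680 = 10.129964
φ(d₁) = (1/√(2π))·e^{−d₁²/2} = 0.398942
Θ = −S·φ(d₁)·σ/(2√T) + r·K·e^{−rT}·N(−d₂) = −2.350720 + 0.851655 = -1.499065

price = 10.129964
Θ = -1.499065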